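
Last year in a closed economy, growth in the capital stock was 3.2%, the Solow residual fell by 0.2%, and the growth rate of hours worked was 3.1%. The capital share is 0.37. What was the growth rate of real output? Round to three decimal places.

Labor's share = 1 − 0.37 = 0.63.
The capital stock: 0.37 × 3.2 = 1.184 pp.
Hours worked: 0.63 × 3.1 = 1.953 pp.
Output growth = -0.2 + 3.137 = 2.937%.

2.937%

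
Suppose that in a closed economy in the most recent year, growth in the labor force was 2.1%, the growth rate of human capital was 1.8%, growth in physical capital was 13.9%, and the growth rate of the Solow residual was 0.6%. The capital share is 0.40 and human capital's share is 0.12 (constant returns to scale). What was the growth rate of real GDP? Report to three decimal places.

7.384%

Labor's share = 1 − 0.4 − 0.12 = 0.48.
Physical capital: 0.4 × 13.9 = 5.56 pp.
Human capital: 0.12 × 1.8 = 0.216 pp.
The labor force: 0.48 × 2.1 = 1.008 pp.
Output growth = 0.6 + 6.784 = 7.384%.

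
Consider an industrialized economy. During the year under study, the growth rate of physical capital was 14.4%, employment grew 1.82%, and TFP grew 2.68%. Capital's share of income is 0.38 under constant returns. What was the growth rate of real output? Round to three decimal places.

Real output grew 9.280%.

Labor's share = 1 − 0.38 = 0.62.
Physical capital: 0.38 × 14.4 = 5.472 pp.
Employment: 0.62 × 1.82 = 1.1284 pp.
Output growth = 2.68 + 6.6004 = 9.2804%.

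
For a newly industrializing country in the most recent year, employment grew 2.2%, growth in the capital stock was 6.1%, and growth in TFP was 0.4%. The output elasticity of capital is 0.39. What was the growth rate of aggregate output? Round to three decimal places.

Aggregate output grew 4.121%.

Labor's share = 1 − 0.39 = 0.61.
The capital stock: 0.39 × 6.1 = 2.379 pp.
Employment: 0.61 × 2.2 = 1.342 pp.
Output growth = 0.4 + 3.721 = 4.121%.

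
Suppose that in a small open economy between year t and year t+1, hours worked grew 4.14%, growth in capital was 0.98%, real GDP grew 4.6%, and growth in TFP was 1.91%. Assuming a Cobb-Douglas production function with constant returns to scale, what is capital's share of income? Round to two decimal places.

α = 0.46

gY = gA + α·gK + (1−α)·gL, so gY − gA − gL = α(gK − gL).
4.6 − 1.91 − 4.14 = α × (0.98 − 4.14).
-1.45 = -3.16 α, so α = 0.4589.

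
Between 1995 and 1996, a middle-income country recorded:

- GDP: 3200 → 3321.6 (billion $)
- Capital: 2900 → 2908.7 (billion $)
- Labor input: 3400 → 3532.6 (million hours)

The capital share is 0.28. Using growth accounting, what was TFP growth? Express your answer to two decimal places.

TFP growth was 0.91%.

GDP growth = (3321.6 − 3200) / 3200 = 3.8%.
Capital growth = (2908.7 − 2900) / 2900 = 0.3%.
Labor input growth = (3532.6 − 3400) / 3400 = 3.9%.
Labor's share = 1 − 0.28 = 0.72.
Capital: 0.28 × 0.3 = 0.084 pp.
Labor input: 0.72 × 3.9 = 2.808 pp.
TFP growth = 3.8 − 2.892 = 0.908%.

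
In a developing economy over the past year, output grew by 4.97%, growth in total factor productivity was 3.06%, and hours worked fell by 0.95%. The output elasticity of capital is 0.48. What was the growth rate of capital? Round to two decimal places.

Labor's share = 1 − 0.48 = 0.52.
gY = gA + 0.52×(-0.95) + 0.48×g.
0.48×g = 4.97 − 3.06 + 0.494 = 2.404.
g = 2.404 / 0.48 = 5.0083%.

5.01%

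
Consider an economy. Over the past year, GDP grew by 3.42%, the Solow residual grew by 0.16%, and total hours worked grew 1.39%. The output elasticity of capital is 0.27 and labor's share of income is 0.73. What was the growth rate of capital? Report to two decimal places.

8.32%

Labor's share = 1 − 0.27 = 0.73.
gY = gA + 0.73×1.39 + 0.27×g.
0.27×g = 3.42 − 0.16 − 1.0147 = 2.2453.
g = 2.2453 / 0.27 = 8.3159%.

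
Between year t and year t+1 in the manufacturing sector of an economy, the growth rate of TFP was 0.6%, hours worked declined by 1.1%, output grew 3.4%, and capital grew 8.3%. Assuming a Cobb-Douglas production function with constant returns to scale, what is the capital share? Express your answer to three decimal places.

gY = gA + α·gK + (1−α)·gL, so gY − gA − gL = α(gK − gL).
3.4 − 0.6 + 1.1 = α × (8.3 − (-1.1)).
3.9 = 9.4 α, so α = 0.41489.

The capital share is 0.415.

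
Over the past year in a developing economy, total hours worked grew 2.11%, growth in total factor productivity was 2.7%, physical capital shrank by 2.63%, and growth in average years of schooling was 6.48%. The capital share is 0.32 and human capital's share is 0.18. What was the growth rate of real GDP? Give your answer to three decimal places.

Real GDP grew 4.080%.

Labor's share = 1 − 0.32 − 0.18 = 0.5.
Physical capital: 0.32 × (-2.63) = -0.8416 pp.
Average years of schooling: 0.18 × 6.48 = 1.1664 pp.
Total hours worked: 0.5 × 2.11 = 1.055 pp.
Output growth = 2.7 + 1.3798 = 4.0798%.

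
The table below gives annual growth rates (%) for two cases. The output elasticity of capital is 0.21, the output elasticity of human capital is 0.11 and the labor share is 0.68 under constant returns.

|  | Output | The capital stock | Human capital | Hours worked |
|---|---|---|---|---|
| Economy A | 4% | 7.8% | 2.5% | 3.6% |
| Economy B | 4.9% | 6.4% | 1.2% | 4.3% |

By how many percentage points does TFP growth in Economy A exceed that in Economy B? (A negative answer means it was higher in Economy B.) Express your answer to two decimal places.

-0.86 percentage points

Labor's share = 1 − 0.21 − 0.11 = 0.68.
Economy A: TFP = 4 − 1.638 − 0.275 − 2.448 = -0.361%.
Economy B: TFP = 4.9 − 1.344 − 0.132 − 2.924 = 0.5%.
Difference = -0.361 − (0.5) = -0.861 pp.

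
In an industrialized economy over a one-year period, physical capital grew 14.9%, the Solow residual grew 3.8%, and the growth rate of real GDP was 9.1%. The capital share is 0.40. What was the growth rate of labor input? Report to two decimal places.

-1.10%

Labor's share = 1 − 0.4 = 0.6.
gY = gA + 0.4×14.9 + 0.6×g.
0.6×g = 9.1 − 3.8 − 5.96 = -0.66.
g = -0.66 / 0.6 = -1.1%.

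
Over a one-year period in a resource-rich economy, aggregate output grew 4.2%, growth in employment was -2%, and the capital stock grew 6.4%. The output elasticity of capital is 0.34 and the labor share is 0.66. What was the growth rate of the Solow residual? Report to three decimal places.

3.344%

Labor's share = 1 − 0.34 = 0.66.
The capital stock: 0.34 × 6.4 = 2.176 pp.
Employment: 0.66 × (-2) = -1.32 pp.
TFP growth = 4.2 − 0.856 = 3.344%.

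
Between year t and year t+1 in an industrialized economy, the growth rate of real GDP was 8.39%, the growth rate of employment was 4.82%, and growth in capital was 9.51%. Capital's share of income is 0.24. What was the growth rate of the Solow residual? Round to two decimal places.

Labor's share = 1 − 0.24 = 0.76.
Capital: 0.24 × 9.51 = 2.2824 pp.
Employment: 0.76 × 4.82 = 3.6632 pp.
TFP growth = 8.39 − 5.9456 = 2.4444%.

2.44%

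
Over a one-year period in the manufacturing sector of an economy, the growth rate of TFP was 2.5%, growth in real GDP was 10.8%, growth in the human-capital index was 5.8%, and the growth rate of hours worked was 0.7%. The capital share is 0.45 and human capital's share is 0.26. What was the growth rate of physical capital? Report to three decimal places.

Physical capital grew 14.642%.

Labor's share = 1 − 0.45 − 0.26 = 0.29.
gY = gA + 0.26×5.8 + 0.29×0.7 + 0.45×g.
0.45×g = 10.8 − 2.5 − 1.711 = 6.589.
g = 6.589 / 0.45 = 14.64222%.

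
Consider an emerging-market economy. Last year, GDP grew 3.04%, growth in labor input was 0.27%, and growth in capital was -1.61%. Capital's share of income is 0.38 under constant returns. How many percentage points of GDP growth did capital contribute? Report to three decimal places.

-0.612 pp

Contribution = share × growth = 0.38 × (-1.61) = -0.6118 pp.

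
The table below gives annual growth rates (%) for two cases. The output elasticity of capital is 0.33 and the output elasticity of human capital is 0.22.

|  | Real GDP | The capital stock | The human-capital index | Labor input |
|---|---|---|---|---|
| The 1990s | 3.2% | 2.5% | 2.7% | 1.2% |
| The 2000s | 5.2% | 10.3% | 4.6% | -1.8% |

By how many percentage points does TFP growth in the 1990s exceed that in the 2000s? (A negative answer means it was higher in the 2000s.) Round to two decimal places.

-0.36 percentage points

Labor's share = 1 − 0.33 − 0.22 = 0.45.
The 1990s: TFP = 3.2 − 0.825 − 0.594 − 0.54 = 1.241%.
The 2000s: TFP = 5.2 − 3.399 − 1.012 + 0.81 = 1.599%.
Difference = 1.241 − (1.599) = -0.358 pp.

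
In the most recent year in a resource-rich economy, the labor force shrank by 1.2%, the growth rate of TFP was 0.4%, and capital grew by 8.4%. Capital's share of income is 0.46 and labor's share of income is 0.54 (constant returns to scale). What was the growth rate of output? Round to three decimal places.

Labor's share = 1 − 0.46 = 0.54.
Capital: 0.46 × 8.4 = 3.864 pp.
The labor force: 0.54 × (-1.2) = -0.648 pp.
Output growth = 0.4 + 3.216 = 3.616%.

3.616%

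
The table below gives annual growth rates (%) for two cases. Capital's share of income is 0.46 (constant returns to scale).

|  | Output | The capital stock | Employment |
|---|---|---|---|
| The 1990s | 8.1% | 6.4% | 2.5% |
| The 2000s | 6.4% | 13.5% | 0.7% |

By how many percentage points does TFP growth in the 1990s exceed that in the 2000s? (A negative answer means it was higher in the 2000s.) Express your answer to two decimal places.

3.99 percentage points

Labor's share = 1 − 0.46 = 0.54.
The 1990s: TFP = 8.1 − 2.944 − 1.35 = 3.806%.
The 2000s: TFP = 6.4 − 6.21 − 0.378 = -0.188%.
Difference = 3.806 − (-0.188) = 3.994 pp.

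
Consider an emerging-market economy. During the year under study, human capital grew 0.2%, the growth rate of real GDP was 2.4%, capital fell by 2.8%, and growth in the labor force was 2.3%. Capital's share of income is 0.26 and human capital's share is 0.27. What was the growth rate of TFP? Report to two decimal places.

TFP grew 1.99%.

Labor's share = 1 − 0.26 − 0.27 = 0.47.
Capital: 0.26 × (-2.8) = -0.728 pp.
Human capital: 0.27 × 0.2 = 0.054 pp.
The labor force: 0.47 × 2.3 = 1.081 pp.
TFP growth = 2.4 − 0.407 = 1.993%.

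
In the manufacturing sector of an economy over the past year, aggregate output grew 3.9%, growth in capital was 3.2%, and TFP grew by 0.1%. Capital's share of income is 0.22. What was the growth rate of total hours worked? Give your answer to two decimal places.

Labor's share = 1 − 0.22 = 0.78.
gY = gA + 0.22×3.2 + 0.78×g.
0.78×g = 3.9 − 0.1 − 0.704 = 3.096.
g = 3.096 / 0.78 = 3.9692%.

3.97%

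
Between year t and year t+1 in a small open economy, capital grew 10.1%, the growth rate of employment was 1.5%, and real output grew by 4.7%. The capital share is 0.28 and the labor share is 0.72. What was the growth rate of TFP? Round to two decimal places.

Labor's share = 1 − 0.28 = 0.72.
Capital: 0.28 × 10.1 = 2.828 pp.
Employment: 0.72 × 1.5 = 1.08 pp.
TFP growth = 4.7 − 3.908 = 0.792%.

0.79%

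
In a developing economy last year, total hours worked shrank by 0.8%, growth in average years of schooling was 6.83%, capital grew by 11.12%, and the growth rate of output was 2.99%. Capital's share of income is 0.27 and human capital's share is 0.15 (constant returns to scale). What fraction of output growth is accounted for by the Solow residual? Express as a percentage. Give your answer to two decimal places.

-19.16%

Labor's share = 1 − 0.27 − 0.15 = 0.58.
Capital: 0.27 × 11.12 = 3.0024 pp.
Average years of schooling: 0.15 × 6.83 = 1.0245 pp.
Total hours worked: 0.58 × (-0.8) = -0.464 pp.
TFP growth = 2.99 − 3.5629 = -0.5729%.
TFP share of growth = -0.5729 / 2.99 × 100 = -19.1605%.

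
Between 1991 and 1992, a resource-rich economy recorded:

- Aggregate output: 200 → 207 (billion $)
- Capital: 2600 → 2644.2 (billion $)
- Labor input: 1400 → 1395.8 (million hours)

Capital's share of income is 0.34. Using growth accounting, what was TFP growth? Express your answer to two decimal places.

TFP grew 3.12%.

Aggregate output growth = (207 − 200) / 200 = 3.5%.
Capital growth = (2644.2 − 2600) / 2600 = 1.7%.
Labor input growth = (1395.8 − 1400) / 1400 = -0.3%.
Labor's share = 1 − 0.34 = 0.66.
Capital: 0.34 × 1.7 = 0.578 pp.
Labor input: 0.66 × (-0.3) = -0.198 pp.
TFP growth = 3.5 − 0.38 = 3.12%.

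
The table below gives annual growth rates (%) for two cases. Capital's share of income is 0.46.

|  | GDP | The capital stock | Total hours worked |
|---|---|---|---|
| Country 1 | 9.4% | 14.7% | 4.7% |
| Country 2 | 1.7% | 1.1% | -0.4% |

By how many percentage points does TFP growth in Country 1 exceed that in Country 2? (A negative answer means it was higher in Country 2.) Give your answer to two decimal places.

Labor's share = 1 − 0.46 = 0.54.
Country 1: TFP = 9.4 − 6.762 − 2.538 = 0.1%.
Country 2: TFP = 1.7 − 0.506 + 0.216 = 1.41%.
Difference = 0.1 − (1.41) = -1.31 pp.

-1.31 percentage points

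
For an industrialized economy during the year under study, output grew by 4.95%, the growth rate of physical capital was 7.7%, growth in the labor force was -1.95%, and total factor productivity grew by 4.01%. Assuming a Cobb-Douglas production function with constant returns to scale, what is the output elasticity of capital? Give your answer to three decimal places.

gY = gA + α·gK + (1−α)·gL, so gY − gA − gL = α(gK − gL).
4.95 − 4.01 + 1.95 = α × (7.7 − (-1.95)).
2.89 = 9.65 α, so α = 0.29948.

The output elasticity of capital is 0.299.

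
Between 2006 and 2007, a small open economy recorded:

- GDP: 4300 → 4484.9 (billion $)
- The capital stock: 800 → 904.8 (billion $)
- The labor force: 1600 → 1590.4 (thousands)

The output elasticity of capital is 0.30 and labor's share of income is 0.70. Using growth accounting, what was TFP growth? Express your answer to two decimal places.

GDP growth = (4484.9 − 4300) / 4300 = 4.3%.
The capital stock growth = (904.8 − 800) / 800 = 13.1%.
The labor force growth = (1590.4 − 1600) / 1600 = -0.6%.
Labor's share = 1 − 0.3 = 0.7.
The capital stock: 0.3 × 13.1 = 3.93 pp.
The labor force: 0.7 × (-0.6) = -0.42 pp.
TFP growth = 4.3 − 3.51 = 0.79%.

0.79%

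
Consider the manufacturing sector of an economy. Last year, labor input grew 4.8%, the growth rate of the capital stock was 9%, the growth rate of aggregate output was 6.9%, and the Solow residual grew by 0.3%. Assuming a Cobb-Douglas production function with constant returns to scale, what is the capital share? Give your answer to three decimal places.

gY = gA + α·gK + (1−α)·gL, so gY − gA − gL = α(gK − gL).
6.9 − 0.3 − 4.8 = α × (9 − 4.8).
1.8 = 4.2 α, so α = 0.42857.

α = 0.429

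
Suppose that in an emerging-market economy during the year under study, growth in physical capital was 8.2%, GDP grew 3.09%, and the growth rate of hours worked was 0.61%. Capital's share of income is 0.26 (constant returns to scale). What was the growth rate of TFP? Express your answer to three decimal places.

0.507%

Labor's share = 1 − 0.26 = 0.74.
Physical capital: 0.26 × 8.2 = 2.132 pp.
Hours worked: 0.74 × 0.61 = 0.4514 pp.
TFP growth = 3.09 − 2.5834 = 0.5066%.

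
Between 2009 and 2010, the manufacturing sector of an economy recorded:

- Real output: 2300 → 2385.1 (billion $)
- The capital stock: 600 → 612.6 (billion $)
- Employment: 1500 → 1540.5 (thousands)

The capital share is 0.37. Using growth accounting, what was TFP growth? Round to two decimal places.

Real output growth = (2385.1 − 2300) / 2300 = 3.7%.
The capital stock growth = (612.6 − 600) / 600 = 2.1%.
Employment growth = (1540.5 − 1500) / 1500 = 2.7%.
Labor's share = 1 − 0.37 = 0.63.
The capital stock: 0.37 × 2.1 = 0.777 pp.
Employment: 0.63 × 2.7 = 1.701 pp.
TFP growth = 3.7 − 2.478 = 1.222%.

1.22%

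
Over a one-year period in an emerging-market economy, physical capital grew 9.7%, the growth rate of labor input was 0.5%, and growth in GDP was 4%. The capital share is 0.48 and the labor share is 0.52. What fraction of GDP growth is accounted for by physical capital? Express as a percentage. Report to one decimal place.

Physical capital accounted for 116.4% of growth.

Physical capital contributed 0.48 × 9.7 = 4.656 pp.
Share of growth = 4.656 / 4 × 100 = 116.4%.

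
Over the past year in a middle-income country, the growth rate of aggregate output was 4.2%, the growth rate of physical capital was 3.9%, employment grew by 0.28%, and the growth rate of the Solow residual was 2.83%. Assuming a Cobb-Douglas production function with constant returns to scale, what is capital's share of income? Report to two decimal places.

gY = gA + α·gK + (1−α)·gL, so gY − gA − gL = α(gK − gL).
4.2 − 2.83 − 0.28 = α × (3.9 − 0.28).
1.09 = 3.62 α, so α = 0.3011.

0.30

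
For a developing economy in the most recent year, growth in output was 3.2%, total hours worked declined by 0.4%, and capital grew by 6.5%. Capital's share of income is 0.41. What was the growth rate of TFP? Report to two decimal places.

Labor's share = 1 − 0.41 = 0.59.
Capital: 0.41 × 6.5 = 2.665 pp.
Total hours worked: 0.59 × (-0.4) = -0.236 pp.
TFP growth = 3.2 − 2.429 = 0.771%.

TFP grew 0.77%.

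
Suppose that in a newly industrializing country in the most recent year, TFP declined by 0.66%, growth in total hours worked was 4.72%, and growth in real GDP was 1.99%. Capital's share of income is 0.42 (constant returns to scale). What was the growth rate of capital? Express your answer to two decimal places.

Labor's share = 1 − 0.42 = 0.58.
gY = gA + 0.58×4.72 + 0.42×g.
0.42×g = 1.99 + 0.66 − 2.7376 = -0.0876.
g = -0.0876 / 0.42 = -0.2086%.

-0.21%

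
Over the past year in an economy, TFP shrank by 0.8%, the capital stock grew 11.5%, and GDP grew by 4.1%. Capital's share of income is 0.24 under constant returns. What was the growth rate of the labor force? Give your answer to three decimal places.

2.816%

Labor's share = 1 − 0.24 = 0.76.
gY = gA + 0.24×11.5 + 0.76×g.
0.76×g = 4.1 + 0.8 − 2.76 = 2.14.
g = 2.14 / 0.76 = 2.81579%.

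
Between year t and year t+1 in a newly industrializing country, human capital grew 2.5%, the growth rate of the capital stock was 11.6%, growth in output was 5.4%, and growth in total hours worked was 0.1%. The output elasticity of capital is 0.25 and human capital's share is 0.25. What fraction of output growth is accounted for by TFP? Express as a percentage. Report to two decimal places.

Labor's share = 1 − 0.25 − 0.25 = 0.5.
The capital stock: 0.25 × 11.6 = 2.9 pp.
Human capital: 0.25 × 2.5 = 0.625 pp.
Total hours worked: 0.5 × 0.1 = 0.05 pp.
TFP growth = 5.4 − 3.575 = 1.825%.
TFP share of growth = 1.825 / 5.4 × 100 = 33.7963%.

33.80%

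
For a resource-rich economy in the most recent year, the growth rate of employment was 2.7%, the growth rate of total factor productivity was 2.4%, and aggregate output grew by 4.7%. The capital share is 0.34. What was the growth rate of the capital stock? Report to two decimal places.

Labor's share = 1 − 0.34 = 0.66.
gY = gA + 0.66×2.7 + 0.34×g.
0.34×g = 4.7 − 2.4 − 1.782 = 0.518.
g = 0.518 / 0.34 = 1.5235%.

1.52%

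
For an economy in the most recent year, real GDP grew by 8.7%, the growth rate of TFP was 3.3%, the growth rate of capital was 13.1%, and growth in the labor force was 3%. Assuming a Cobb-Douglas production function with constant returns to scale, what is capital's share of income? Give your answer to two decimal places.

α = 0.24

gY = gA + α·gK + (1−α)·gL, so gY − gA − gL = α(gK − gL).
8.7 − 3.3 − 3 = α × (13.1 − 3).
2.4 = 10.1 α, so α = 0.2376.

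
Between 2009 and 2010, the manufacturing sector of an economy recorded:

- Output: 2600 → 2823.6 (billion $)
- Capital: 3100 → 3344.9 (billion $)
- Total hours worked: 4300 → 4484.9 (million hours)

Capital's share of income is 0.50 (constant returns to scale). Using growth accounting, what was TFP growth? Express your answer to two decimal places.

Output growth = (2823.6 − 2600) / 2600 = 8.6%.
Capital growth = (3344.9 − 3100) / 3100 = 7.9%.
Total hours worked growth = (4484.9 − 4300) / 4300 = 4.3%.
Labor's share = 1 − 0.5 = 0.5.
Capital: 0.5 × 7.9 = 3.95 pp.
Total hours worked: 0.5 × 4.3 = 2.15 pp.
TFP growth = 8.6 − 6.1 = 2.5%.

TFP growth was 2.50%.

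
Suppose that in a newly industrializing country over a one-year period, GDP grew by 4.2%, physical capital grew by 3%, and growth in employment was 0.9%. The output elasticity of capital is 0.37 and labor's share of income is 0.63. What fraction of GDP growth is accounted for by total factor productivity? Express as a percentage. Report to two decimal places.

Labor's share = 1 − 0.37 = 0.63.
Physical capital: 0.37 × 3 = 1.11 pp.
Employment: 0.63 × 0.9 = 0.567 pp.
TFP growth = 4.2 − 1.677 = 2.523%.
TFP share of growth = 2.523 / 4.2 × 100 = 60.0714%.

60.07%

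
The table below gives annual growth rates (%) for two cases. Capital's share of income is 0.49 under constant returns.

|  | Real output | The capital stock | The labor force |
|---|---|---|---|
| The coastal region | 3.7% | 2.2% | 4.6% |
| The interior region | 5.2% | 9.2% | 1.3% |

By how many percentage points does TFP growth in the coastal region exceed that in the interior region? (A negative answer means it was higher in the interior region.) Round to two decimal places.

Labor's share = 1 − 0.49 = 0.51.
The coastal region: TFP = 3.7 − 1.078 − 2.346 = 0.276%.
The interior region: TFP = 5.2 − 4.508 − 0.663 = 0.029%.
Difference = 0.276 − (0.029) = 0.247 pp.

0.25 percentage points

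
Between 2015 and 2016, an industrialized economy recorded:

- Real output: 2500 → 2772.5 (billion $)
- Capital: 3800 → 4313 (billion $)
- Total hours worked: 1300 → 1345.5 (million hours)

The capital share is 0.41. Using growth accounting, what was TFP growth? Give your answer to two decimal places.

3.30%

Real output growth = (2772.5 − 2500) / 2500 = 10.9%.
Capital growth = (4313 − 3800) / 3800 = 13.5%.
Total hours worked growth = (1345.5 − 1300) / 1300 = 3.5%.
Labor's share = 1 − 0.41 = 0.59.
Capital: 0.41 × 13.5 = 5.535 pp.
Total hours worked: 0.59 × 3.5 = 2.065 pp.
TFP growth = 10.9 − 7.6 = 3.3%.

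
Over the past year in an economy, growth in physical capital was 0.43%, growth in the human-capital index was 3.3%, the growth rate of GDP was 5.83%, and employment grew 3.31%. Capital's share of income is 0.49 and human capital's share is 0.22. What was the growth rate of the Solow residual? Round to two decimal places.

3.93%

Labor's share = 1 − 0.49 − 0.22 = 0.29.
Physical capital: 0.49 × 0.43 = 0.2107 pp.
The human-capital index: 0.22 × 3.3 = 0.726 pp.
Employment: 0.29 × 3.31 = 0.9599 pp.
TFP growth = 5.83 − 1.8966 = 3.9334%.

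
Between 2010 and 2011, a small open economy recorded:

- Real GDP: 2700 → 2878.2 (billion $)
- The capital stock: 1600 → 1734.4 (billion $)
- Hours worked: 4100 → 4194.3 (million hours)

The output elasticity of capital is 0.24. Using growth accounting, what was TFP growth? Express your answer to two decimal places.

Real GDP growth = (2878.2 − 2700) / 2700 = 6.6%.
The capital stock growth = (1734.4 − 1600) / 1600 = 8.4%.
Hours worked growth = (4194.3 − 4100) / 4100 = 2.3%.
Labor's share = 1 − 0.24 = 0.76.
The capital stock: 0.24 × 8.4 = 2.016 pp.
Hours worked: 0.76 × 2.3 = 1.748 pp.
TFP growth = 6.6 − 3.764 = 2.836%.

2.84%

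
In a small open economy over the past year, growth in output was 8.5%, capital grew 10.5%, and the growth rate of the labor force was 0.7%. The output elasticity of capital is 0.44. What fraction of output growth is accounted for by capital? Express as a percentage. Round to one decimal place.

Capital contributed 0.44 × 10.5 = 4.62 pp.
Share of growth = 4.62 / 8.5 × 100 = 54.353%.

54.4%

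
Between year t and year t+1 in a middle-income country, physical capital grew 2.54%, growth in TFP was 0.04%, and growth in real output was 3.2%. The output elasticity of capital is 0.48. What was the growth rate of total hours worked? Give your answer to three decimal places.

Labor's share = 1 − 0.48 = 0.52.
gY = gA + 0.48×2.54 + 0.52×g.
0.52×g = 3.2 − 0.04 − 1.2192 = 1.9408.
g = 1.9408 / 0.52 = 3.73231%.

3.732%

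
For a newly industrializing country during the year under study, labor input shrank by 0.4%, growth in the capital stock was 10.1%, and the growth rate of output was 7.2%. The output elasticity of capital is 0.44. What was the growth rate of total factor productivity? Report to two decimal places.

2.98%

Labor's share = 1 − 0.44 = 0.56.
The capital stock: 0.44 × 10.1 = 4.444 pp.
Labor input: 0.56 × (-0.4) = -0.224 pp.
TFP growth = 7.2 − 4.22 = 2.98%.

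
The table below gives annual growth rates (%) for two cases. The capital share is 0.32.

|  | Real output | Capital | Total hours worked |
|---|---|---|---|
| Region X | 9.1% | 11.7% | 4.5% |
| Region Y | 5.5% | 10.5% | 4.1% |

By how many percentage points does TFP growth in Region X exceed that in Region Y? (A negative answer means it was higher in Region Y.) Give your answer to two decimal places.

Labor's share = 1 − 0.32 = 0.68.
Region X: TFP = 9.1 − 3.744 − 3.06 = 2.296%.
Region Y: TFP = 5.5 − 3.36 − 2.788 = -0.648%.
Difference = 2.296 − (-0.648) = 2.944 pp.

2.94 percentage points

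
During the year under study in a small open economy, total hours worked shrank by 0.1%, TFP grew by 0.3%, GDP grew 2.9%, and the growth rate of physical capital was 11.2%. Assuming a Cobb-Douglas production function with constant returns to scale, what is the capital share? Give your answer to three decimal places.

The capital share is 0.239.

gY = gA + α·gK + (1−α)·gL, so gY − gA − gL = α(gK − gL).
2.9 − 0.3 + 0.1 = α × (11.2 − (-0.1)).
2.7 = 11.3 α, so α = 0.23894.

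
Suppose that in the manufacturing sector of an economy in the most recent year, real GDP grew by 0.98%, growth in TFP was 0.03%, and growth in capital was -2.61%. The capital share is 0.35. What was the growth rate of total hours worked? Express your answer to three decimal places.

Labor's share = 1 − 0.35 = 0.65.
gY = gA + 0.35×(-2.61) + 0.65×g.
0.65×g = 0.98 − 0.03 + 0.9135 = 1.8635.
g = 1.8635 / 0.65 = 2.86692%.

2.867%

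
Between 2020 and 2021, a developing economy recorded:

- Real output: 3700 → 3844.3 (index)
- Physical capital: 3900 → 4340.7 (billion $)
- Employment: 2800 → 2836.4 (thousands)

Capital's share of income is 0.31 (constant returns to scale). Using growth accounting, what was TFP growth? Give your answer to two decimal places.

Real output growth = (3844.3 − 3700) / 3700 = 3.9%.
Physical capital growth = (4340.7 − 3900) / 3900 = 11.3%.
Employment growth = (2836.4 − 2800) / 2800 = 1.3%.
Labor's share = 1 − 0.31 = 0.69.
Physical capital: 0.31 × 11.3 = 3.503 pp.
Employment: 0.69 × 1.3 = 0.897 pp.
TFP growth = 3.9 − 4.4 = -0.5%.

-0.50%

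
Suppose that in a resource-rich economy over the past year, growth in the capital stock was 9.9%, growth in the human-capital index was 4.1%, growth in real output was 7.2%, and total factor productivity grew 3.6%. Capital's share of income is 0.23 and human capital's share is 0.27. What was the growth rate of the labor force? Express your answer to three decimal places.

The labor force grew 0.432%.

Labor's share = 1 − 0.23 − 0.27 = 0.5.
gY = gA + 0.23×9.9 + 0.27×4.1 + 0.5×g.
0.5×g = 7.2 − 3.6 − 3.384 = 0.216.
g = 0.216 / 0.5 = 0.432%.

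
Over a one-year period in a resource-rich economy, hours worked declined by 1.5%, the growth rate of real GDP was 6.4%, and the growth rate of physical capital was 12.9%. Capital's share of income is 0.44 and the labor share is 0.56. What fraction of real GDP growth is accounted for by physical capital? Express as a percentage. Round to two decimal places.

Physical capital accounted for 88.69% of growth.

Physical capital contributed 0.44 × 12.9 = 5.676 pp.
Share of growth = 5.676 / 6.4 × 100 = 88.6875%.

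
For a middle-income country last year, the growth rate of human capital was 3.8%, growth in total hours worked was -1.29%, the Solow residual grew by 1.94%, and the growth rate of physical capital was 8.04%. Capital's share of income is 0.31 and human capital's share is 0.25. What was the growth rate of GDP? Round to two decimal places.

GDP grew 4.81%.

Labor's share = 1 − 0.31 − 0.25 = 0.44.
Physical capital: 0.31 × 8.04 = 2.4924 pp.
Human capital: 0.25 × 3.8 = 0.95 pp.
Total hours worked: 0.44 × (-1.29) = -0.5676 pp.
Output growth = 1.94 + 2.8748 = 4.8148%.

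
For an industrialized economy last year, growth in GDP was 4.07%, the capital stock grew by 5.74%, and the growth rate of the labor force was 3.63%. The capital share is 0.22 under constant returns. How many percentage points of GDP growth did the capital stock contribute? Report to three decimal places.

1.263 percentage points

Contribution = share × growth = 0.22 × 5.74 = 1.2628 pp.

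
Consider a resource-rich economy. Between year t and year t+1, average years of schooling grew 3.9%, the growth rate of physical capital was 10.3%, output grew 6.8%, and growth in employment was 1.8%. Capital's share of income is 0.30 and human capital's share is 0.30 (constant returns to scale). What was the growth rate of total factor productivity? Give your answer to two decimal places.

Total factor productivity growth was 1.82%.

Labor's share = 1 − 0.3 − 0.3 = 0.4.
Physical capital: 0.3 × 10.3 = 3.09 pp.
Average years of schooling: 0.3 × 3.9 = 1.17 pp.
Employment: 0.4 × 1.8 = 0.72 pp.
TFP growth = 6.8 − 4.98 = 1.82%.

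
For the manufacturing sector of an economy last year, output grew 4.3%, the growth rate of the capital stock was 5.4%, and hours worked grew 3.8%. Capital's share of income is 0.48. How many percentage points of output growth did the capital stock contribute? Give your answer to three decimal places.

Contribution = share × growth = 0.48 × 5.4 = 2.592 pp.

2.592 percentage points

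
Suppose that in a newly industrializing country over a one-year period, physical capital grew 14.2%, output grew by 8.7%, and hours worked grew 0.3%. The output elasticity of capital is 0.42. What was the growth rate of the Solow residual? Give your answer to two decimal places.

Labor's share = 1 − 0.42 = 0.58.
Physical capital: 0.42 × 14.2 = 5.964 pp.
Hours worked: 0.58 × 0.3 = 0.174 pp.
TFP growth = 8.7 − 6.138 = 2.562%.

2.56%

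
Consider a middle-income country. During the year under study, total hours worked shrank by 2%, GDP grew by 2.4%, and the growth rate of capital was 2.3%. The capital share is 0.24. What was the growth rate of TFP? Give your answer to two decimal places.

Labor's share = 1 − 0.24 = 0.76.
Capital: 0.24 × 2.3 = 0.552 pp.
Total hours worked: 0.76 × (-2) = -1.52 pp.
TFP growth = 2.4 + 0.968 = 3.368%.

3.37%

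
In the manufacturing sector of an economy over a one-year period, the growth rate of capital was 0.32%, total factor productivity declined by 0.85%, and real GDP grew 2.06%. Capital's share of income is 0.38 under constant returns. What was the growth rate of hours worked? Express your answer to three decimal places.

Labor's share = 1 − 0.38 = 0.62.
gY = gA + 0.38×0.32 + 0.62×g.
0.62×g = 2.06 + 0.85 − 0.1216 = 2.7884.
g = 2.7884 / 0.62 = 4.49742%.

4.497%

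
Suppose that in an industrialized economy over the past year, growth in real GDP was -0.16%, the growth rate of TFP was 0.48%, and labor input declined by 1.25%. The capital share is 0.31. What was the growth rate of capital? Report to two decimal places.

0.72%

Labor's share = 1 − 0.31 = 0.69.
gY = gA + 0.69×(-1.25) + 0.31×g.
0.31×g = -0.16 − 0.48 + 0.8625 = 0.2225.
g = 0.2225 / 0.31 = 0.7177%.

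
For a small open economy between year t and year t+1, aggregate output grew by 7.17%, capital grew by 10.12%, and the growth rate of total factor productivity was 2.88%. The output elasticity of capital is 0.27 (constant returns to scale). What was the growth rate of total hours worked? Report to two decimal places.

Total hours worked grew 2.13%.

Labor's share = 1 − 0.27 = 0.73.
gY = gA + 0.27×10.12 + 0.73×g.
0.73×g = 7.17 − 2.88 − 2.7324 = 1.5576.
g = 1.5576 / 0.73 = 2.1337%.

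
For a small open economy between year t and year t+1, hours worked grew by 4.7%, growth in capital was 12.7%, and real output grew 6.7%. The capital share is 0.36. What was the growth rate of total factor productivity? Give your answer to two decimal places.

Labor's share = 1 − 0.36 = 0.64.
Capital: 0.36 × 12.7 = 4.572 pp.
Hours worked: 0.64 × 4.7 = 3.008 pp.
TFP growth = 6.7 − 7.58 = -0.88%.

-0.88%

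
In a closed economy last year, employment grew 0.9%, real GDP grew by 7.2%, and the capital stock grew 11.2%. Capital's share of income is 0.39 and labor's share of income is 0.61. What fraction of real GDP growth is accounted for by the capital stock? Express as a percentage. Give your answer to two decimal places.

The capital stock accounted for 60.67% of growth.

The capital stock contributed 0.39 × 11.2 = 4.368 pp.
Share of growth = 4.368 / 7.2 × 100 = 60.6667%.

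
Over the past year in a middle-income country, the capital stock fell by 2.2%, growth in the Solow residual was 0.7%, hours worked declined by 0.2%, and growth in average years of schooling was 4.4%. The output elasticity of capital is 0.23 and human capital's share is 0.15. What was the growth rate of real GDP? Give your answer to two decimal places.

Labor's share = 1 − 0.23 − 0.15 = 0.62.
The capital stock: 0.23 × (-2.2) = -0.506 pp.
Average years of schooling: 0.15 × 4.4 = 0.66 pp.
Hours worked: 0.62 × (-0.2) = -0.124 pp.
Output growth = 0.7 + 0.03 = 0.73%.

0.73%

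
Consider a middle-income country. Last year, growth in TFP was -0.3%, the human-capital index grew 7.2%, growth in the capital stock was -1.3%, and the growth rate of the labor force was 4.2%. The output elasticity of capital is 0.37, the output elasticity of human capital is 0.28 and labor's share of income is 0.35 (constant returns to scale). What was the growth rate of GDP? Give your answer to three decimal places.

Labor's share = 1 − 0.37 − 0.28 = 0.35.
The capital stock: 0.37 × (-1.3) = -0.481 pp.
The human-capital index: 0.28 × 7.2 = 2.016 pp.
The labor force: 0.35 × 4.2 = 1.47 pp.
Output growth = -0.3 + 3.005 = 2.705%.

GDP grew 2.705%.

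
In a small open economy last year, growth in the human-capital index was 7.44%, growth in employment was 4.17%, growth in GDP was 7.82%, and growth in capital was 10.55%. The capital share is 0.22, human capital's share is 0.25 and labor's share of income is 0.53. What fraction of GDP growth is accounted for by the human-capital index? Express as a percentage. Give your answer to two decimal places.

The human-capital index contributed 0.25 × 7.44 = 1.86 pp.
Share of growth = 1.86 / 7.82 × 100 = 23.7852%.

The human-capital index accounted for 23.79% of growth.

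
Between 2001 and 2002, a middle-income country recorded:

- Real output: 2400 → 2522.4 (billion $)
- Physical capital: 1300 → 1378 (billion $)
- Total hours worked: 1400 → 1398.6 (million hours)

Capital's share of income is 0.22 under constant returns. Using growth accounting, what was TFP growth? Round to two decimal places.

3.86%

Real output growth = (2522.4 − 2400) / 2400 = 5.1%.
Physical capital growth = (1378 − 1300) / 1300 = 6%.
Total hours worked growth = (1398.6 − 1400) / 1400 = -0.1%.
Labor's share = 1 − 0.22 = 0.78.
Physical capital: 0.22 × 6 = 1.32 pp.
Total hours worked: 0.78 × (-0.1) = -0.078 pp.
TFP growth = 5.1 − 1.242 = 3.858%.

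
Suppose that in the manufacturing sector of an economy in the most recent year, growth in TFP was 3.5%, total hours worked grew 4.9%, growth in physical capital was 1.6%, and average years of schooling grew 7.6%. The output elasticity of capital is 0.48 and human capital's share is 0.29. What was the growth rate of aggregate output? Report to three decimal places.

Labor's share = 1 − 0.48 − 0.29 = 0.23.
Physical capital: 0.48 × 1.6 = 0.768 pp.
Average years of schooling: 0.29 × 7.6 = 2.204 pp.
Total hours worked: 0.23 × 4.9 = 1.127 pp.
Output growth = 3.5 + 4.099 = 7.599%.

7.599%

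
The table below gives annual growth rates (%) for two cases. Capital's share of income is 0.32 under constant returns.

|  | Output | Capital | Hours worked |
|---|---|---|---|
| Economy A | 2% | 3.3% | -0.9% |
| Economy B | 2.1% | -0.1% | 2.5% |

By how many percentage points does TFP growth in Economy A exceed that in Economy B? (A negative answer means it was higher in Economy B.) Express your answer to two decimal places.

1.12 percentage points

Labor's share = 1 − 0.32 = 0.68.
Economy A: TFP = 2 − 1.056 + 0.612 = 1.556%.
Economy B: TFP = 2.1 + 0.032 − 1.7 = 0.432%.
Difference = 1.556 − (0.432) = 1.124 pp.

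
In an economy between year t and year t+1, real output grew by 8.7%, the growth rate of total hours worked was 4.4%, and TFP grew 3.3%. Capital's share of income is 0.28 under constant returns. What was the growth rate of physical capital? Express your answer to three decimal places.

Labor's share = 1 − 0.28 = 0.72.
gY = gA + 0.72×4.4 + 0.28×g.
0.28×g = 8.7 − 3.3 − 3.168 = 2.232.
g = 2.232 / 0.28 = 7.97143%.

Physical capital grew 7.971%.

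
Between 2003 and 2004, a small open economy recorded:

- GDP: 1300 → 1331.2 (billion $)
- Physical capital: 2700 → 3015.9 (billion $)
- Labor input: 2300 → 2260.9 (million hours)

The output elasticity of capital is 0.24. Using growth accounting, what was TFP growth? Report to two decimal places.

0.88%

GDP growth = (1331.2 − 1300) / 1300 = 2.4%.
Physical capital growth = (3015.9 − 2700) / 2700 = 11.7%.
Labor input growth = (2260.9 − 2300) / 2300 = -1.7%.
Labor's share = 1 − 0.24 = 0.76.
Physical capital: 0.24 × 11.7 = 2.808 pp.
Labor input: 0.76 × (-1.7) = -1.292 pp.
TFP growth = 2.4 − 1.516 = 0.884%.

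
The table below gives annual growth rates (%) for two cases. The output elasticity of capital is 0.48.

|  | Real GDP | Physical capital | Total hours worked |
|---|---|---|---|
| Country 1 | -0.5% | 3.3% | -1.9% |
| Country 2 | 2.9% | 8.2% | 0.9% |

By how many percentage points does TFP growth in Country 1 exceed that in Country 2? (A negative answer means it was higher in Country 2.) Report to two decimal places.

Labor's share = 1 − 0.48 = 0.52.
Country 1: TFP = -0.5 − 1.584 + 0.988 = -1.096%.
Country 2: TFP = 2.9 − 3.936 − 0.468 = -1.504%.
Difference = -1.096 − (-1.504) = 0.408 pp.

0.41 percentage points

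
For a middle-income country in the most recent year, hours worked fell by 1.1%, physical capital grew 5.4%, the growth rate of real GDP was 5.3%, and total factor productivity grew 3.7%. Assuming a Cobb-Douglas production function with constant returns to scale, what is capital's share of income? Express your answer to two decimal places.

0.42

gY = gA + α·gK + (1−α)·gL, so gY − gA − gL = α(gK − gL).
5.3 − 3.7 + 1.1 = α × (5.4 − (-1.1)).
2.7 = 6.5 α, so α = 0.4154.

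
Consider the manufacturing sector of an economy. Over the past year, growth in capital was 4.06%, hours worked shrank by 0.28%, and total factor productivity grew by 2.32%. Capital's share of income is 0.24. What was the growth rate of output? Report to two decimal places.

Labor's share = 1 − 0.24 = 0.76.
Capital: 0.24 × 4.06 = 0.9744 pp.
Hours worked: 0.76 × (-0.28) = -0.2128 pp.
Output growth = 2.32 + 0.7616 = 3.0816%.

3.08%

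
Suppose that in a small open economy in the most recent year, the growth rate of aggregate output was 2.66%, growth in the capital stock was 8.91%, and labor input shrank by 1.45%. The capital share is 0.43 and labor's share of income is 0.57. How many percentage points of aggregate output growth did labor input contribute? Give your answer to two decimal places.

Labor's share = 1 − 0.43 = 0.57.
Contribution = share × growth = 0.57 × (-1.45) = -0.8265 pp.

-0.83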